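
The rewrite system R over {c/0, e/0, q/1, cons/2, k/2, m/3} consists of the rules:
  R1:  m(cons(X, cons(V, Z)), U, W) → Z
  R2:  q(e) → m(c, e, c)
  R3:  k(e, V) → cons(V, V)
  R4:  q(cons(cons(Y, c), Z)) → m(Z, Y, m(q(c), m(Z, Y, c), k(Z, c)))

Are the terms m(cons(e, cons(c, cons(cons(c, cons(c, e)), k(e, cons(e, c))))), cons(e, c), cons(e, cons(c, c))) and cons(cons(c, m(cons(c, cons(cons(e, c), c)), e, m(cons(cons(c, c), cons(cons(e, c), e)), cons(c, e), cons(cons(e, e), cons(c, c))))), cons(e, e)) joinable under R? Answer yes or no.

Reduce t₁ = m(cons(e, cons(c, cons(cons(c, cons(c, e)), k(e, cons(e, c))))), cons(e, c), cons(e, cons(c, c))):
1. m(cons(e, cons(c, cons(cons(c, cons(c, e)), k(e, cons(e, c))))), cons(e, c), cons(e, cons(c, c)))  →  cons(cons(c, cons(c, e)), k(e, cons(e, c)))   [R1 at ε]
2. cons(cons(c, cons(c, e)), k(e, cons(e, c)))  →  cons(cons(c, cons(c, e)), cons(cons(e, c), cons(e, c)))   [R3 at 2]

Reduce t₂ = cons(cons(c, m(cons(c, cons(cons(e, c), c)), e, m(cons(cons(c, c), cons(cons(e, c), e)), cons(c, e), cons(cons(e, e), cons(c, c))))), cons(e, e)):
1. cons(cons(c, m(cons(c, cons(cons(e, c), c)), e, m(cons(cons(c, c), cons(cons(e, c), e)), cons(c, e), cons(cons(e, e), cons(c, c))))), cons(e, e))  →  cons(cons(c, c), cons(e, e))   [R1 at 1.2]

no — NF(t₁) = cons(cons(c, cons(c, e)), cons(cons(e, c), cons(e, c))), NF(t₂) = cons(cons(c, c), cons(e, e))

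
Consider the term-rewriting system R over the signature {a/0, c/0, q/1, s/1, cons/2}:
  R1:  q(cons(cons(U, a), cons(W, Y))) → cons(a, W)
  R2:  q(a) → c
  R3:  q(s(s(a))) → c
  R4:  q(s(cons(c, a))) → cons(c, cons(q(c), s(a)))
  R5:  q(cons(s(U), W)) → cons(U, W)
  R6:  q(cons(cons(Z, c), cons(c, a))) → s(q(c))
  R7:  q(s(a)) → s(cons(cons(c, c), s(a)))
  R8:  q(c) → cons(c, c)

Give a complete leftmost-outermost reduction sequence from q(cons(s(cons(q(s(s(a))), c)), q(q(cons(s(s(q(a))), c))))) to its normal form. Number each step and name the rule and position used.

1. q(cons(s(cons(q(s(s(a))), c)), q(q(cons(s(s(q(a))), c)))))  →  cons(cons(q(s(s(a))), c), q(q(cons(s(s(q(a))), c))))   [R5 at ε]
2. cons(cons(q(s(s(a))), c), q(q(cons(s(s(q(a))), c))))  →  cons(cons(c, c), q(q(cons(s(s(q(a))), c))))   [R3 at 1.1]
3. cons(cons(c, c), q(q(cons(s(s(q(a))), c))))  →  cons(cons(c, c), q(cons(s(q(a)), c)))   [R5 at 2.1]
4. cons(cons(c, c), q(cons(s(q(a)), c)))  →  cons(cons(c, c), cons(q(a), c))   [R5 at 2]
5. cons(cons(c, c), cons(q(a), c))  →  cons(cons(c, c), cons(c, c))   [R2 at 2.1]

cons(cons(c, c), cons(c, c))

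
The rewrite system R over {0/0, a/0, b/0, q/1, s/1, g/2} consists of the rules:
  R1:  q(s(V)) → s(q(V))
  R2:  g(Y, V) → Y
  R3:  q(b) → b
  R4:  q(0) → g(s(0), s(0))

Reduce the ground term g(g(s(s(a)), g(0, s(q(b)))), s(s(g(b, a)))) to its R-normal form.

1. g(g(s(s(a)), g(0, s(q(b)))), s(s(g(b, a))))  →  g(s(s(a)), g(0, s(q(b))))   [R2 at ε]
2. g(s(s(a)), g(0, s(q(b))))  →  s(s(a))   [R2 at ε]

s(s(a))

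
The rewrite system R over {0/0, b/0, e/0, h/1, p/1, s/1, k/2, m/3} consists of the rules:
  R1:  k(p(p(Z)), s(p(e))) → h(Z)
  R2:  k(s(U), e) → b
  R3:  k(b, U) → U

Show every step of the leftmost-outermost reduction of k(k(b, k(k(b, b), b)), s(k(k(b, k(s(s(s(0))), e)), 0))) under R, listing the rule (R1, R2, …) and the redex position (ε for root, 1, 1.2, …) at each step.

s(0)

1. k(k(b, k(k(b, b), b)), s(k(k(b, k(s(s(s(0))), e)), 0)))  →  k(k(k(b, b), b), s(k(k(b, k(s(s(s(0))), e)), 0)))   [R3 at 1]
2. k(k(k(b, b), b), s(k(k(b, k(s(s(s(0))), e)), 0)))  →  k(k(b, b), s(k(k(b, k(s(s(s(0))), e)), 0)))   [R3 at 1.1]
3. k(k(b, b), s(k(k(b, k(s(s(s(0))), e)), 0)))  →  k(b, s(k(k(b, k(s(s(s(0))), e)), 0)))   [R3 at 1]
4. k(b, s(k(k(b, k(s(s(s(0))), e)), 0)))  →  s(k(k(b, k(s(s(s(0))), e)), 0))   [R3 at ε]
5. s(k(k(b, k(s(s(s(0))), e)), 0))  →  s(k(k(s(s(s(0))), e), 0))   [R3 at 1.1]
6. s(k(k(s(s(s(0))), e), 0))  →  s(k(b, 0))   [R2 at 1.1]
7. s(k(b, 0))  →  s(0)   [R3 at 1]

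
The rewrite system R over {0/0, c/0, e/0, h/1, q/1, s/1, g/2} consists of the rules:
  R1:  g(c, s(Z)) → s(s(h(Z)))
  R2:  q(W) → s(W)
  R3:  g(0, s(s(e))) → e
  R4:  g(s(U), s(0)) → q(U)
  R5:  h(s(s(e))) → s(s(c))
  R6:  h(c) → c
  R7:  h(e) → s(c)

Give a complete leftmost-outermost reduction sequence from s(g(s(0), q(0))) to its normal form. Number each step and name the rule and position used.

s(s(0))

1. s(g(s(0), q(0)))  →  s(g(s(0), s(0)))   [R2 at 1.2]
2. s(g(s(0), s(0)))  →  s(q(0))   [R4 at 1]
3. s(q(0))  →  s(s(0))   [R2 at 1]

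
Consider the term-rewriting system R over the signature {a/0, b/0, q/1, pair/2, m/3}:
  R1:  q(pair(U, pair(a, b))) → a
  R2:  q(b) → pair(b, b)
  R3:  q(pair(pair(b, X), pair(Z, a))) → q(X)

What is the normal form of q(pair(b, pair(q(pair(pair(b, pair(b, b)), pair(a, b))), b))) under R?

a

1. q(pair(b, pair(q(pair(pair(b, pair(b, b)), pair(a, b))), b)))  →  q(pair(b, pair(a, b)))   [R1 at 1.2.1]
2. q(pair(b, pair(a, b)))  →  a   [R1 at ε]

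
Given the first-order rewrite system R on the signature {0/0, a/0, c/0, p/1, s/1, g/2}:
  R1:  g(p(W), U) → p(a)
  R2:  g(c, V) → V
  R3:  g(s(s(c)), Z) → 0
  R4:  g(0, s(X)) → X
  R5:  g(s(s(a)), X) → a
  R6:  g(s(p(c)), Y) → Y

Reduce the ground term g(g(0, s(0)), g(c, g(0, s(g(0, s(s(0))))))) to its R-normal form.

1. g(g(0, s(0)), g(c, g(0, s(g(0, s(s(0)))))))  →  g(0, g(c, g(0, s(g(0, s(s(0)))))))   [R4 at 1]
2. g(0, g(c, g(0, s(g(0, s(s(0)))))))  →  g(0, g(0, s(g(0, s(s(0))))))   [R2 at 2]
3. g(0, g(0, s(g(0, s(s(0))))))  →  g(0, g(0, s(s(0))))   [R4 at 2]
4. g(0, g(0, s(s(0))))  →  g(0, s(0))   [R4 at 2]
5. g(0, s(0))  →  0   [R4 at ε]

0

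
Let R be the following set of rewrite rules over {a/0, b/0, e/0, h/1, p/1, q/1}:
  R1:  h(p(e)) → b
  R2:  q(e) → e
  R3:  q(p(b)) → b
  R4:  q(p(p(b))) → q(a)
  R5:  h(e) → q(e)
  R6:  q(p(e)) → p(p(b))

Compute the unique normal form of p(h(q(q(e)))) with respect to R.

1. p(h(q(q(e))))  →  p(h(q(e)))   [R2 at 1.1.1]
2. p(h(q(e)))  →  p(h(e))   [R2 at 1.1]
3. p(h(e))  →  p(q(e))   [R5 at 1]
4. p(q(e))  →  p(e)   [R2 at 1]

p(e)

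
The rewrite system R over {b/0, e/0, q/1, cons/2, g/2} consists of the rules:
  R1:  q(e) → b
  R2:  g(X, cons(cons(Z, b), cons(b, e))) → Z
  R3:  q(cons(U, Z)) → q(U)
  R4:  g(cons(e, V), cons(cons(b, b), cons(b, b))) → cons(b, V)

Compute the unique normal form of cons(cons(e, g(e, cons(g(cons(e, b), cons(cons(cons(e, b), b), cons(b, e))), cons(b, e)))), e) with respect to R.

1. cons(cons(e, g(e, cons(g(cons(e, b), cons(cons(cons(e, b), b), cons(b, e))), cons(b, e)))), e)  →  cons(cons(e, g(e, cons(cons(e, b), cons(b, e)))), e)   [R2 at 1.2.2.1]
2. cons(cons(e, g(e, cons(cons(e, b), cons(b, e)))), e)  →  cons(cons(e, e), e)   [R2 at 1.2]

cons(cons(e, e), e)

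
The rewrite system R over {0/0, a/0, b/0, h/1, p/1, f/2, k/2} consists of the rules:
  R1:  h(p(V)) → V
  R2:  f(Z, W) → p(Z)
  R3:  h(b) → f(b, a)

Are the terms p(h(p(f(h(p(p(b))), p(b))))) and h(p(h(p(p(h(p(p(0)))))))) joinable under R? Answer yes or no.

Reduce t₁ = p(h(p(f(h(p(p(b))), p(b))))):
1. p(h(p(f(h(p(p(b))), p(b)))))  →  p(f(h(p(p(b))), p(b)))   [R1 at 1]
2. p(f(h(p(p(b))), p(b)))  →  p(p(h(p(p(b)))))   [R2 at 1]
3. p(p(h(p(p(b)))))  →  p(p(p(b)))   [R1 at 1.1]

Reduce t₂ = h(p(h(p(p(h(p(p(0)))))))):
1. h(p(h(p(p(h(p(p(0))))))))  →  h(p(p(h(p(p(0))))))   [R1 at ε]
2. h(p(p(h(p(p(0))))))  →  p(h(p(p(0))))   [R1 at ε]
3. p(h(p(p(0))))  →  p(p(0))   [R1 at 1]

no — NF(t₁) = p(p(p(b))), NF(t₂) = p(p(0))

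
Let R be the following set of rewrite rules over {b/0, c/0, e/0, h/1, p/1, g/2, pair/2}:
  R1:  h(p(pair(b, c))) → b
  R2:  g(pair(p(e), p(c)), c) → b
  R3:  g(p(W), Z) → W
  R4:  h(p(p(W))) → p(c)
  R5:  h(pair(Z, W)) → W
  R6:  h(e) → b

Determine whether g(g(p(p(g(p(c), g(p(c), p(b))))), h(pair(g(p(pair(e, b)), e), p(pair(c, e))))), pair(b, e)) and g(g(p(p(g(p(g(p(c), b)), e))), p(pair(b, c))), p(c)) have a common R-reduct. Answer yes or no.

Reduce t₁ = g(g(p(p(g(p(c), g(p(c), p(b))))), h(pair(g(p(pair(e, b)), e), p(pair(c, e))))), pair(b, e)):
1. g(g(p(p(g(p(c), g(p(c), p(b))))), h(pair(g(p(pair(e, b)), e), p(pair(c, e))))), pair(b, e))  →  g(p(g(p(c), g(p(c), p(b)))), pair(b, e))   [R3 at 1]
2. g(p(g(p(c), g(p(c), p(b)))), pair(b, e))  →  g(p(c), g(p(c), p(b)))   [R3 at ε]
3. g(p(c), g(p(c), p(b)))  →  c   [R3 at ε]

Reduce t₂ = g(g(p(p(g(p(g(p(c), b)), e))), p(pair(b, c))), p(c)):
1. g(g(p(p(g(p(g(p(c), b)), e))), p(pair(b, c))), p(c))  →  g(p(g(p(g(p(c), b)), e)), p(c))   [R3 at 1]
2. g(p(g(p(g(p(c), b)), e)), p(c))  →  g(p(g(p(c), b)), e)   [R3 at ε]
3. g(p(g(p(c), b)), e)  →  g(p(c), b)   [R3 at ε]
4. g(p(c), b)  →  c   [R3 at ε]

yes — NF(t₁) = c, NF(t₂) = c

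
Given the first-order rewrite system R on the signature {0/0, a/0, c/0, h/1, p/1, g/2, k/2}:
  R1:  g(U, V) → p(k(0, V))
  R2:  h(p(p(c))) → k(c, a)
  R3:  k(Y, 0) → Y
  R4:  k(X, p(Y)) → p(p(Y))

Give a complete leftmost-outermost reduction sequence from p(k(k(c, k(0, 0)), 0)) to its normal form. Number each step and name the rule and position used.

p(c)

1. p(k(k(c, k(0, 0)), 0))  →  p(k(c, k(0, 0)))   [R3 at 1]
2. p(k(c, k(0, 0)))  →  p(k(c, 0))   [R3 at 1.2]
3. p(k(c, 0))  →  p(c)   [R3 at 1]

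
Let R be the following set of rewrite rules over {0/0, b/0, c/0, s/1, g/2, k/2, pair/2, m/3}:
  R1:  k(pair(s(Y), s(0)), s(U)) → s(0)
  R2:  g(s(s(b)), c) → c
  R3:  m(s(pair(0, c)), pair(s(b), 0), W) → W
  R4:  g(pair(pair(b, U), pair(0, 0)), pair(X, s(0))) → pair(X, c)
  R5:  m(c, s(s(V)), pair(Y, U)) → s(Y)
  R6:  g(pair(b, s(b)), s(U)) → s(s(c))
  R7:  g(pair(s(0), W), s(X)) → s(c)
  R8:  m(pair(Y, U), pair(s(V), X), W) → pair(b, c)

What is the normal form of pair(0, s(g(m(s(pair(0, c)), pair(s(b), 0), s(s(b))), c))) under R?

1. pair(0, s(g(m(s(pair(0, c)), pair(s(b), 0), s(s(b))), c)))  →  pair(0, s(g(s(s(b)), c)))   [R3 at 2.1.1]
2. pair(0, s(g(s(s(b)), c)))  →  pair(0, s(c))   [R2 at 2.1]

pair(0, s(c))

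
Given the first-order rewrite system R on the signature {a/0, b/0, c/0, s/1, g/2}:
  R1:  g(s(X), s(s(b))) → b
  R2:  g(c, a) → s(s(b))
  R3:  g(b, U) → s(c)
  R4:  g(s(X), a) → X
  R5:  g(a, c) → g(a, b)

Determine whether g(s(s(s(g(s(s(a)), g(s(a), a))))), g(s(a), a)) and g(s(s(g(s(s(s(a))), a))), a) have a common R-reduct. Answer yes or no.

Reduce t₁ = g(s(s(s(g(s(s(a)), g(s(a), a))))), g(s(a), a)):
1. g(s(s(s(g(s(s(a)), g(s(a), a))))), g(s(a), a))  →  g(s(s(s(g(s(s(a)), a)))), g(s(a), a))   [R4 at 1.1.1.1.2]
2. g(s(s(s(g(s(s(a)), a)))), g(s(a), a))  →  g(s(s(s(s(a)))), g(s(a), a))   [R4 at 1.1.1.1]
3. g(s(s(s(s(a)))), g(s(a), a))  →  g(s(s(s(s(a)))), a)   [R4 at 2]
4. g(s(s(s(s(a)))), a)  →  s(s(s(a)))   [R4 at ε]

Reduce t₂ = g(s(s(g(s(s(s(a))), a))), a):
1. g(s(s(g(s(s(s(a))), a))), a)  →  s(g(s(s(s(a))), a))   [R4 at ε]
2. s(g(s(s(s(a))), a))  →  s(s(s(a)))   [R4 at 1]

yes — NF(t₁) = s(s(s(a))), NF(t₂) = s(s(s(a)))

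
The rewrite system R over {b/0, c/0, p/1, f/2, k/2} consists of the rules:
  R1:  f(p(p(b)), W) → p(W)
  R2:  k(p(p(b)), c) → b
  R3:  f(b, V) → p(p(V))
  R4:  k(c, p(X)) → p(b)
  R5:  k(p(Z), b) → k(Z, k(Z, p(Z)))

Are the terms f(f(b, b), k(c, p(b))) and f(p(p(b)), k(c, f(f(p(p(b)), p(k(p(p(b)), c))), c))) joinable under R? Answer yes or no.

yes — NF(t₁) = p(p(b)), NF(t₂) = p(p(b))

Reduce t₁ = f(f(b, b), k(c, p(b))):
1. f(f(b, b), k(c, p(b)))  →  f(p(p(b)), k(c, p(b)))   [R3 at 1]
2. f(p(p(b)), k(c, p(b)))  →  p(k(c, p(b)))   [R1 at ε]
3. p(k(c, p(b)))  →  p(p(b))   [R4 at 1]

Reduce t₂ = f(p(p(b)), k(c, f(f(p(p(b)), p(k(p(p(b)), c))), c))):
1. f(p(p(b)), k(c, f(f(p(p(b)), p(k(p(p(b)), c))), c)))  →  p(k(c, f(f(p(p(b)), p(k(p(p(b)), c))), c)))   [R1 at ε]
2. p(k(c, f(f(p(p(b)), p(k(p(p(b)), c))), c)))  →  p(k(c, f(p(p(k(p(p(b)), c))), c)))   [R1 at 1.2.1]
3. p(k(c, f(p(p(k(p(p(b)), c))), c)))  →  p(k(c, f(p(p(b)), c)))   [R2 at 1.2.1.1.1]
4. p(k(c, f(p(p(b)), c)))  →  p(k(c, p(c)))   [R1 at 1.2]
5. p(k(c, p(c)))  →  p(p(b))   [R4 at 1]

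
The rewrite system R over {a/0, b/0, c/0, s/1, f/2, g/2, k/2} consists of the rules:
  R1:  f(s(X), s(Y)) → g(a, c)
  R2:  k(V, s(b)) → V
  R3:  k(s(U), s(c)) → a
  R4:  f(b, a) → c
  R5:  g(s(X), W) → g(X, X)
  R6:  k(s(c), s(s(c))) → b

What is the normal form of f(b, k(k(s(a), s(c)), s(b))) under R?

c

1. f(b, k(k(s(a), s(c)), s(b)))  →  f(b, k(s(a), s(c)))   [R2 at 2]
2. f(b, k(s(a), s(c)))  →  f(b, a)   [R3 at 2]
3. f(b, a)  →  c   [R4 at ε]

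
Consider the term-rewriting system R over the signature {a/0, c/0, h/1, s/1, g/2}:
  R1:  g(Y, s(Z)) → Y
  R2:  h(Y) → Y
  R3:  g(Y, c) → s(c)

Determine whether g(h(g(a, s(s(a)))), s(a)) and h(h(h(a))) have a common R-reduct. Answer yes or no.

Reduce t₁ = g(h(g(a, s(s(a)))), s(a)):
1. g(h(g(a, s(s(a)))), s(a))  →  h(g(a, s(s(a))))   [R1 at ε]
2. h(g(a, s(s(a))))  →  g(a, s(s(a)))   [R2 at ε]
3. g(a, s(s(a)))  →  a   [R1 at ε]

Reduce t₂ = h(h(h(a))):
1. h(h(h(a)))  →  h(h(a))   [R2 at ε]
2. h(h(a))  →  h(a)   [R2 at ε]
3. h(a)  →  a   [R2 at ε]

yes — NF(t₁) = a, NF(t₂) = a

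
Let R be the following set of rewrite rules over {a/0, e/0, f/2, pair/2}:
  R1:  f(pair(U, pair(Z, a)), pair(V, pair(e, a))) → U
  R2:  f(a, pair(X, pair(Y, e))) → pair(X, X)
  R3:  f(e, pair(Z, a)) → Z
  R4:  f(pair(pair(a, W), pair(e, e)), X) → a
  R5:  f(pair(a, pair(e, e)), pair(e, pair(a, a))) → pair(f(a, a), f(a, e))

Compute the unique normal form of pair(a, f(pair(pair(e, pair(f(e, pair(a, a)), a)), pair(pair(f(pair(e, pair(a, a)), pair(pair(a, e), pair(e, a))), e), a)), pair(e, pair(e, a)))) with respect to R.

1. pair(a, f(pair(pair(e, pair(f(e, pair(a, a)), a)), pair(pair(f(pair(e, pair(a, a)), pair(pair(a, e), pair(e, a))), e), a)), pair(e, pair(e, a))))  →  pair(a, pair(e, pair(f(e, pair(a, a)), a)))   [R1 at 2]
2. pair(a, pair(e, pair(f(e, pair(a, a)), a)))  →  pair(a, pair(e, pair(a, a)))   [R3 at 2.2.1]

pair(a, pair(e, pair(a, a)))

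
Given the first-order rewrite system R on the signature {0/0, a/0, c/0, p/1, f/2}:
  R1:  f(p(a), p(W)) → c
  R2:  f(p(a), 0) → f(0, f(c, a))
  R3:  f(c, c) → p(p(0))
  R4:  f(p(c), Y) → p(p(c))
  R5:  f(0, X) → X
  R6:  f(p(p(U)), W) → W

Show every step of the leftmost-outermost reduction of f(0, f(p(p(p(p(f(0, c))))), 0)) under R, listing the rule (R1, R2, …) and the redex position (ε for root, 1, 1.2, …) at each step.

0

1. f(0, f(p(p(p(p(f(0, c))))), 0))  →  f(p(p(p(p(f(0, c))))), 0)   [R5 at ε]
2. f(p(p(p(p(f(0, c))))), 0)  →  0   [R6 at ε]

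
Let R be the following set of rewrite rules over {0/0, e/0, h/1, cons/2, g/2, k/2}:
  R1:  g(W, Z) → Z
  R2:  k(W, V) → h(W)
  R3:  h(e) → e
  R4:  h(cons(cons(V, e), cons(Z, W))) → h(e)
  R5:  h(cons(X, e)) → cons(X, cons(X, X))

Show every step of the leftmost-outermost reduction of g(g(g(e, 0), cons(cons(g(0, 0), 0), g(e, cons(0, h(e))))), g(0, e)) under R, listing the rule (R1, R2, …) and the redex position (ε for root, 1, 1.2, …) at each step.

e

1. g(g(g(e, 0), cons(cons(g(0, 0), 0), g(e, cons(0, h(e))))), g(0, e))  →  g(0, e)   [R1 at ε]
2. g(0, e)  →  e   [R1 at ε]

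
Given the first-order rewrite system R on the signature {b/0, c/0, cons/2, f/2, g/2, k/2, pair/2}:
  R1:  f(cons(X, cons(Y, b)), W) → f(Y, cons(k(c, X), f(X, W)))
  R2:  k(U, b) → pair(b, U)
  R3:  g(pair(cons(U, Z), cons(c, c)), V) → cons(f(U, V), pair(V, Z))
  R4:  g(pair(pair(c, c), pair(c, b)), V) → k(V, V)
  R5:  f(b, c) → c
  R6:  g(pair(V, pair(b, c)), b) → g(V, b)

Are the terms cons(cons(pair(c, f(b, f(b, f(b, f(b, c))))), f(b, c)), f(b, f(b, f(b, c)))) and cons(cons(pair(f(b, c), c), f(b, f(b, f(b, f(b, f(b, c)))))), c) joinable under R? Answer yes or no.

yes — NF(t₁) = cons(cons(pair(c, c), c), c), NF(t₂) = cons(cons(pair(c, c), c), c)

Reduce t₁ = cons(cons(pair(c, f(b, f(b, f(b, f(b, c))))), f(b, c)), f(b, f(b, f(b, c)))):
1. cons(cons(pair(c, f(b, f(b, f(b, f(b, c))))), f(b, c)), f(b, f(b, f(b, c))))  →  cons(cons(pair(c, f(b, f(b, f(b, c)))), f(b, c)), f(b, f(b, f(b, c))))   [R5 at 1.1.2.2.2.2]
2. cons(cons(pair(c, f(b, f(b, f(b, c)))), f(b, c)), f(b, f(b, f(b, c))))  →  cons(cons(pair(c, f(b, f(b, c))), f(b, c)), f(b, f(b, f(b, c))))   [R5 at 1.1.2.2.2]
3. cons(cons(pair(c, f(b, f(b, c))), f(b, c)), f(b, f(b, f(b, c))))  →  cons(cons(pair(c, f(b, c)), f(b, c)), f(b, f(b, f(b, c))))   [R5 at 1.1.2.2]
4. cons(cons(pair(c, f(b, c)), f(b, c)), f(b, f(b, f(b, c))))  →  cons(cons(pair(c, c), f(b, c)), f(b, f(b, f(b, c))))   [R5 at 1.1.2]
5. cons(cons(pair(c, c), f(b, c)), f(b, f(b, f(b, c))))  →  cons(cons(pair(c, c), c), f(b, f(b, f(b, c))))   [R5 at 1.2]
6. cons(cons(pair(c, c), c), f(b, f(b, f(b, c))))  →  cons(cons(pair(c, c), c), f(b, f(b, c)))   [R5 at 2.2.2]
7. cons(cons(pair(c, c), c), f(b, f(b, c)))  →  cons(cons(pair(c, c), c), f(b, c))   [R5 at 2.2]
8. cons(cons(pair(c, c), c), f(b, c))  →  cons(cons(pair(c, c), c), c)   [R5 at 2]

Reduce t₂ = cons(cons(pair(f(b, c), c), f(b, f(b, f(b, f(b, f(b, c)))))), c):
1. cons(cons(pair(f(b, c), c), f(b, f(b, f(b, f(b, f(b, c)))))), c)  →  cons(cons(pair(c, c), f(b, f(b, f(b, f(b, f(b, c)))))), c)   [R5 at 1.1.1]
2. cons(cons(pair(c, c), f(b, f(b, f(b, f(b, f(b, c)))))), c)  →  cons(cons(pair(c, c), f(b, f(b, f(b, f(b, c))))), c)   [R5 at 1.2.2.2.2.2]
3. cons(cons(pair(c, c), f(b, f(b, f(b, f(b, c))))), c)  →  cons(cons(pair(c, c), f(b, f(b, f(b, c)))), c)   [R5 at 1.2.2.2.2]
4. cons(cons(pair(c, c), f(b, f(b, f(b, c)))), c)  →  cons(cons(pair(c, c), f(b, f(b, c))), c)   [R5 at 1.2.2.2]
5. cons(cons(pair(c, c), f(b, f(b, c))), c)  →  cons(cons(pair(c, c), f(b, c)), c)   [R5 at 1.2.2]
6. cons(cons(pair(c, c), f(b, c)), c)  →  cons(cons(pair(c, c), c), c)   [R5 at 1.2]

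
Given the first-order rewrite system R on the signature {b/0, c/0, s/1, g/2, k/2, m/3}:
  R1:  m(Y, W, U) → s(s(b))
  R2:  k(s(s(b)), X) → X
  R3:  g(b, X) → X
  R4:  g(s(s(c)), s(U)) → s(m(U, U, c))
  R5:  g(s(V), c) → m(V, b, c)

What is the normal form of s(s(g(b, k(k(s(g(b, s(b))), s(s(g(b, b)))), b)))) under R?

1. s(s(g(b, k(k(s(g(b, s(b))), s(s(g(b, b)))), b))))  →  s(s(k(k(s(g(b, s(b))), s(s(g(b, b)))), b)))   [R3 at 1.1]
2. s(s(k(k(s(g(b, s(b))), s(s(g(b, b)))), b)))  →  s(s(k(k(s(s(b)), s(s(g(b, b)))), b)))   [R3 at 1.1.1.1.1]
3. s(s(k(k(s(s(b)), s(s(g(b, b)))), b)))  →  s(s(k(s(s(g(b, b))), b)))   [R2 at 1.1.1]
4. s(s(k(s(s(g(b, b))), b)))  →  s(s(k(s(s(b)), b)))   [R3 at 1.1.1.1.1]
5. s(s(k(s(s(b)), b)))  →  s(s(b))   [R2 at 1.1]

s(s(b))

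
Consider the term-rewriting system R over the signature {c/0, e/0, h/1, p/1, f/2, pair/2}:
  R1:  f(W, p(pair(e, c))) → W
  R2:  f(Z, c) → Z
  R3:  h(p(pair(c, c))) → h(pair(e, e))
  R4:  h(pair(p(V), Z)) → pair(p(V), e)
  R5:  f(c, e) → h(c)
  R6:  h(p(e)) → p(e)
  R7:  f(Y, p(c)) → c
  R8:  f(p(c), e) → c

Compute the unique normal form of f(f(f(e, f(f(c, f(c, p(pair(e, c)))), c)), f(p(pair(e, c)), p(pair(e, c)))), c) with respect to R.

e

1. f(f(f(e, f(f(c, f(c, p(pair(e, c)))), c)), f(p(pair(e, c)), p(pair(e, c)))), c)  →  f(f(e, f(f(c, f(c, p(pair(e, c)))), c)), f(p(pair(e, c)), p(pair(e, c))))   [R2 at ε]
2. f(f(e, f(f(c, f(c, p(pair(e, c)))), c)), f(p(pair(e, c)), p(pair(e, c))))  →  f(f(e, f(c, f(c, p(pair(e, c))))), f(p(pair(e, c)), p(pair(e, c))))   [R2 at 1.2]
3. f(f(e, f(c, f(c, p(pair(e, c))))), f(p(pair(e, c)), p(pair(e, c))))  →  f(f(e, f(c, c)), f(p(pair(e, c)), p(pair(e, c))))   [R1 at 1.2.2]
4. f(f(e, f(c, c)), f(p(pair(e, c)), p(pair(e, c))))  →  f(f(e, c), f(p(pair(e, c)), p(pair(e, c))))   [R2 at 1.2]
5. f(f(e, c), f(p(pair(e, c)), p(pair(e, c))))  →  f(e, f(p(pair(e, c)), p(pair(e, c))))   [R2 at 1]
6. f(e, f(p(pair(e, c)), p(pair(e, c))))  →  f(e, p(pair(e, c)))   [R1 at 2]
7. f(e, p(pair(e, c)))  →  e   [R1 at ε]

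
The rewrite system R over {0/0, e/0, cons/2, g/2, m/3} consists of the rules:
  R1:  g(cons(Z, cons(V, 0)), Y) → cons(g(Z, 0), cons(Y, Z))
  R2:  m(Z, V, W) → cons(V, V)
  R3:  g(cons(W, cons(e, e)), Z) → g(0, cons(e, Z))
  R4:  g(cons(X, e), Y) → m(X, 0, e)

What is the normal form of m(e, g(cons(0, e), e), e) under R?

1. m(e, g(cons(0, e), e), e)  →  cons(g(cons(0, e), e), g(cons(0, e), e))   [R2 at ε]
2. cons(g(cons(0, e), e), g(cons(0, e), e))  →  cons(m(0, 0, e), g(cons(0, e), e))   [R4 at 1]
3. cons(m(0, 0, e), g(cons(0, e), e))  →  cons(cons(0, 0), g(cons(0, e), e))   [R2 at 1]
4. cons(cons(0, 0), g(cons(0, e), e))  →  cons(cons(0, 0), m(0, 0, e))   [R4 at 2]
5. cons(cons(0, 0), m(0, 0, e))  →  cons(cons(0, 0), cons(0, 0))   [R2 at 2]

cons(cons(0, 0), cons(0, 0))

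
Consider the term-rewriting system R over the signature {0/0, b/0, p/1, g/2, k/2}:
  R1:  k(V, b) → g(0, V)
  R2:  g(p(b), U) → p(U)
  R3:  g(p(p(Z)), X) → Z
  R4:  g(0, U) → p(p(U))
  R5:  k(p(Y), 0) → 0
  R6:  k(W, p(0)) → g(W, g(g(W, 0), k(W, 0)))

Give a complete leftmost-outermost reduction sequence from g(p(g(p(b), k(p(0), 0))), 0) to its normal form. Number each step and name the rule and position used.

0

1. g(p(g(p(b), k(p(0), 0))), 0)  →  g(p(p(k(p(0), 0))), 0)   [R2 at 1.1]
2. g(p(p(k(p(0), 0))), 0)  →  k(p(0), 0)   [R3 at ε]
3. k(p(0), 0)  →  0   [R5 at ε]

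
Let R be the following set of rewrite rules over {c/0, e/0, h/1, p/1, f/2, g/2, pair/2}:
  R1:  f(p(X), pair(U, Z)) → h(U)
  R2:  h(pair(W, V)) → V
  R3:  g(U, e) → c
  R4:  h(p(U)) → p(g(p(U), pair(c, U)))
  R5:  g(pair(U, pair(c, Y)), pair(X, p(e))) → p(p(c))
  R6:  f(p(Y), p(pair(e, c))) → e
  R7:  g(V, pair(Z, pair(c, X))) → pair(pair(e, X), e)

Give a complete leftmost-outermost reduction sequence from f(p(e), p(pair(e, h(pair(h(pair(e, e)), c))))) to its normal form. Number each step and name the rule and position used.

e

1. f(p(e), p(pair(e, h(pair(h(pair(e, e)), c)))))  →  f(p(e), p(pair(e, c)))   [R2 at 2.1.2]
2. f(p(e), p(pair(e, c)))  →  e   [R6 at ε]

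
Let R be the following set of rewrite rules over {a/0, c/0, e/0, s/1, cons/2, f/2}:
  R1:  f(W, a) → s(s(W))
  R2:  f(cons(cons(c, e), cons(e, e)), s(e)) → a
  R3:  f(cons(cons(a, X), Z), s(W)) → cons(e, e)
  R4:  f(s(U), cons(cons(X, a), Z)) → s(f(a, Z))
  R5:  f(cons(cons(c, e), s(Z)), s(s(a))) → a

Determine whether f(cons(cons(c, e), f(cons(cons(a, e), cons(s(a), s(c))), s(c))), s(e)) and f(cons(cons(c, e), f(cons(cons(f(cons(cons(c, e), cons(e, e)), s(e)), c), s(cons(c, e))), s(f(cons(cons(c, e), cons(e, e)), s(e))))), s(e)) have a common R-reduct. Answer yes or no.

yes — NF(t₁) = a, NF(t₂) = a

Reduce t₁ = f(cons(cons(c, e), f(cons(cons(a, e), cons(s(a), s(c))), s(c))), s(e)):
1. f(cons(cons(c, e), f(cons(cons(a, e), cons(s(a), s(c))), s(c))), s(e))  →  f(cons(cons(c, e), cons(e, e)), s(e))   [R3 at 1.2]
2. f(cons(cons(c, e), cons(e, e)), s(e))  →  a   [R2 at ε]

Reduce t₂ = f(cons(cons(c, e), f(cons(cons(f(cons(cons(c, e), cons(e, e)), s(e)), c), s(cons(c, e))), s(f(cons(cons(c, e), cons(e, e)), s(e))))), s(e)):
1. f(cons(cons(c, e), f(cons(cons(f(cons(cons(c, e), cons(e, e)), s(e)), c), s(cons(c, e))), s(f(cons(cons(c, e), cons(e, e)), s(e))))), s(e))  →  f(cons(cons(c, e), f(cons(cons(a, c), s(cons(c, e))), s(f(cons(cons(c, e), cons(e, e)), s(e))))), s(e))   [R2 at 1.2.1.1.1]
2. f(cons(cons(c, e), f(cons(cons(a, c), s(cons(c, e))), s(f(cons(cons(c, e), cons(e, e)), s(e))))), s(e))  →  f(cons(cons(c, e), cons(e, e)), s(e))   [R3 at 1.2]
3. f(cons(cons(c, e), cons(e, e)), s(e))  →  a   [R2 at ε]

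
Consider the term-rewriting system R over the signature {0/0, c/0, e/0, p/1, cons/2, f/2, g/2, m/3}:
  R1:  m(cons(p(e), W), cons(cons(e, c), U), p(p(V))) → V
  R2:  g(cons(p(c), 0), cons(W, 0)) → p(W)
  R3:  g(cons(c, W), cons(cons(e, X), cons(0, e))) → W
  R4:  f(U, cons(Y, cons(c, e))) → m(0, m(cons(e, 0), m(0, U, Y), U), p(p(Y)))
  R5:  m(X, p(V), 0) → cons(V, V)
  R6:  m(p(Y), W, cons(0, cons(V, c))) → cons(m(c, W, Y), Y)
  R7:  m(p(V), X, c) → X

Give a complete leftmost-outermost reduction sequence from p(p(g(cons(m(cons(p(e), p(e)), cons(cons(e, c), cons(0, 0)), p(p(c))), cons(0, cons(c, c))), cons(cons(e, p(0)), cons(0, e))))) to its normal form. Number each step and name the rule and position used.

1. p(p(g(cons(m(cons(p(e), p(e)), cons(cons(e, c), cons(0, 0)), p(p(c))), cons(0, cons(c, c))), cons(cons(e, p(0)), cons(0, e)))))  →  p(p(g(cons(c, cons(0, cons(c, c))), cons(cons(e, p(0)), cons(0, e)))))   [R1 at 1.1.1.1]
2. p(p(g(cons(c, cons(0, cons(c, c))), cons(cons(e, p(0)), cons(0, e)))))  →  p(p(cons(0, cons(c, c))))   [R3 at 1.1]

p(p(cons(0, cons(c, c))))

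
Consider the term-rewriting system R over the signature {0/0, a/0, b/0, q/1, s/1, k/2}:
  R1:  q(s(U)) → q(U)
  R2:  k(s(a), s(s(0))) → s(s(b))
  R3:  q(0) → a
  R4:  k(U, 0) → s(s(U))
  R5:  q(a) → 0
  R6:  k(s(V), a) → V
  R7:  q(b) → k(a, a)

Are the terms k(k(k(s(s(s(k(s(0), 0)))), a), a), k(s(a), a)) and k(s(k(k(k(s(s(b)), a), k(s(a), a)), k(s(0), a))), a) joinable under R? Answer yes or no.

Reduce t₁ = k(k(k(s(s(s(k(s(0), 0)))), a), a), k(s(a), a)):
1. k(k(k(s(s(s(k(s(0), 0)))), a), a), k(s(a), a))  →  k(k(s(s(k(s(0), 0))), a), k(s(a), a))   [R6 at 1.1]
2. k(k(s(s(k(s(0), 0))), a), k(s(a), a))  →  k(s(k(s(0), 0)), k(s(a), a))   [R6 at 1]
3. k(s(k(s(0), 0)), k(s(a), a))  →  k(s(s(s(s(0)))), k(s(a), a))   [R4 at 1.1]
4. k(s(s(s(s(0)))), k(s(a), a))  →  k(s(s(s(s(0)))), a)   [R6 at 2]
5. k(s(s(s(s(0)))), a)  →  s(s(s(0)))   [R6 at ε]

Reduce t₂ = k(s(k(k(k(s(s(b)), a), k(s(a), a)), k(s(0), a))), a):
1. k(s(k(k(k(s(s(b)), a), k(s(a), a)), k(s(0), a))), a)  →  k(k(k(s(s(b)), a), k(s(a), a)), k(s(0), a))   [R6 at ε]
2. k(k(k(s(s(b)), a), k(s(a), a)), k(s(0), a))  →  k(k(s(b), k(s(a), a)), k(s(0), a))   [R6 at 1.1]
3. k(k(s(b), k(s(a), a)), k(s(0), a))  →  k(k(s(b), a), k(s(0), a))   [R6 at 1.2]
4. k(k(s(b), a), k(s(0), a))  →  k(b, k(s(0), a))   [R6 at 1]
5. k(b, k(s(0), a))  →  k(b, 0)   [R6 at 2]
6. k(b, 0)  →  s(s(b))   [R4 at ε]

no — NF(t₁) = s(s(s(0))), NF(t₂) = s(s(b))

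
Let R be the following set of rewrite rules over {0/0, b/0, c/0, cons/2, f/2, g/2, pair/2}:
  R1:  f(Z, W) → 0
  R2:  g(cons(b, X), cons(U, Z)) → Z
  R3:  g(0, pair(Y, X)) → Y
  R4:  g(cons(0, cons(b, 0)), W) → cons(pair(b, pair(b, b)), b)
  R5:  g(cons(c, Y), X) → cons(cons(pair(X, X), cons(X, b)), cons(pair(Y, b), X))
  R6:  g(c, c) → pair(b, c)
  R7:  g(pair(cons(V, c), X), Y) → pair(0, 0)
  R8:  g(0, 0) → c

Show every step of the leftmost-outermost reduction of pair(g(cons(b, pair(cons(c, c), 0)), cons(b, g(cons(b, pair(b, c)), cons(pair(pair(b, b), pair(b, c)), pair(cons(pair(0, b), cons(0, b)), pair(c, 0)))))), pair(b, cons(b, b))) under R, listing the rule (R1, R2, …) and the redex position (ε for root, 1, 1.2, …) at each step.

pair(pair(cons(pair(0, b), cons(0, b)), pair(c, 0)), pair(b, cons(b, b)))

1. pair(g(cons(b, pair(cons(c, c), 0)), cons(b, g(cons(b, pair(b, c)), cons(pair(pair(b, b), pair(b, c)), pair(cons(pair(0, b), cons(0, b)), pair(c, 0)))))), pair(b, cons(b, b)))  →  pair(g(cons(b, pair(b, c)), cons(pair(pair(b, b), pair(b, c)), pair(cons(pair(0, b), cons(0, b)), pair(c, 0)))), pair(b, cons(b, b)))   [R2 at 1]
2. pair(g(cons(b, pair(b, c)), cons(pair(pair(b, b), pair(b, c)), pair(cons(pair(0, b), cons(0, b)), pair(c, 0)))), pair(b, cons(b, b)))  →  pair(pair(cons(pair(0, b), cons(0, b)), pair(c, 0)), pair(b, cons(b, b)))   [R2 at 1]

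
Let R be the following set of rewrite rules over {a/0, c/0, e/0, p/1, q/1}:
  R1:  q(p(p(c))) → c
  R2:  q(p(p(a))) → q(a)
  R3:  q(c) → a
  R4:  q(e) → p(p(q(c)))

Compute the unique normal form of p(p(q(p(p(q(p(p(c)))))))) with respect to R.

1. p(p(q(p(p(q(p(p(c))))))))  →  p(p(q(p(p(c)))))   [R1 at 1.1.1.1.1]
2. p(p(q(p(p(c)))))  →  p(p(c))   [R1 at 1.1]

p(p(c))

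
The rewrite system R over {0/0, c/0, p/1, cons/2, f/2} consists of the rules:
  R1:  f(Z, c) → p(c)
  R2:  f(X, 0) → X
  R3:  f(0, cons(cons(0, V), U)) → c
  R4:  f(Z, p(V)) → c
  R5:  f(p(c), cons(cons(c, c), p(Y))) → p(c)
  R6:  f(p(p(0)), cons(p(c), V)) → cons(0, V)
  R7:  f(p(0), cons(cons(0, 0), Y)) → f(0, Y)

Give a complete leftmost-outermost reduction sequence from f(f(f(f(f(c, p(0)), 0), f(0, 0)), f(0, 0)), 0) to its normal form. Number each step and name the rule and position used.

c

1. f(f(f(f(f(c, p(0)), 0), f(0, 0)), f(0, 0)), 0)  →  f(f(f(f(c, p(0)), 0), f(0, 0)), f(0, 0))   [R2 at ε]
2. f(f(f(f(c, p(0)), 0), f(0, 0)), f(0, 0))  →  f(f(f(c, p(0)), f(0, 0)), f(0, 0))   [R2 at 1.1]
3. f(f(f(c, p(0)), f(0, 0)), f(0, 0))  →  f(f(c, f(0, 0)), f(0, 0))   [R4 at 1.1]
4. f(f(c, f(0, 0)), f(0, 0))  →  f(f(c, 0), f(0, 0))   [R2 at 1.2]
5. f(f(c, 0), f(0, 0))  →  f(c, f(0, 0))   [R2 at 1]
6. f(c, f(0, 0))  →  f(c, 0)   [R2 at 2]
7. f(c, 0)  →  c   [R2 at ε]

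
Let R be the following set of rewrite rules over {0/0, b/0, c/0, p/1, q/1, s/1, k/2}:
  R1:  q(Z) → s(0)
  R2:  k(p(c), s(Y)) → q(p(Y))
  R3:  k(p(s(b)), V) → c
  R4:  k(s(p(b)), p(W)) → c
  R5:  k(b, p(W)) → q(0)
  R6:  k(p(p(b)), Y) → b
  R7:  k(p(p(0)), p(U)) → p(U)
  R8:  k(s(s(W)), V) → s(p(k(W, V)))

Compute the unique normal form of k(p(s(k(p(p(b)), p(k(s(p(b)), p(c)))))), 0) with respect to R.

1. k(p(s(k(p(p(b)), p(k(s(p(b)), p(c)))))), 0)  →  k(p(s(b)), 0)   [R6 at 1.1.1]
2. k(p(s(b)), 0)  →  c   [R3 at ε]

c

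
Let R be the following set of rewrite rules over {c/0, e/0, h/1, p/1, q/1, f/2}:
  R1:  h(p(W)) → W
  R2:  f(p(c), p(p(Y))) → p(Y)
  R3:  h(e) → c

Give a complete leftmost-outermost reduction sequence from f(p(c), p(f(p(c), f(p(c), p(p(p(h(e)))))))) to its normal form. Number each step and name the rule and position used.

p(c)

1. f(p(c), p(f(p(c), f(p(c), p(p(p(h(e))))))))  →  f(p(c), p(f(p(c), p(p(h(e))))))   [R2 at 2.1.2]
2. f(p(c), p(f(p(c), p(p(h(e))))))  →  f(p(c), p(p(h(e))))   [R2 at 2.1]
3. f(p(c), p(p(h(e))))  →  p(h(e))   [R2 at ε]
4. p(h(e))  →  p(c)   [R3 at 1]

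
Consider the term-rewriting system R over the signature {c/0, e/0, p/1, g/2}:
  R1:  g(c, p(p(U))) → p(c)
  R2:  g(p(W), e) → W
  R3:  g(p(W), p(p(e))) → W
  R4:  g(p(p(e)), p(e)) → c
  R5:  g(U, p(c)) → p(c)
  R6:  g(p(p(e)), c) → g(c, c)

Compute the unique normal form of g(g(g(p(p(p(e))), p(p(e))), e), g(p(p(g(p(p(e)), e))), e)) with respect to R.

e

1. g(g(g(p(p(p(e))), p(p(e))), e), g(p(p(g(p(p(e)), e))), e))  →  g(g(p(p(e)), e), g(p(p(g(p(p(e)), e))), e))   [R3 at 1.1]
2. g(g(p(p(e)), e), g(p(p(g(p(p(e)), e))), e))  →  g(p(e), g(p(p(g(p(p(e)), e))), e))   [R2 at 1]
3. g(p(e), g(p(p(g(p(p(e)), e))), e))  →  g(p(e), p(g(p(p(e)), e)))   [R2 at 2]
4. g(p(e), p(g(p(p(e)), e)))  →  g(p(e), p(p(e)))   [R2 at 2.1]
5. g(p(e), p(p(e)))  →  e   [R3 at ε]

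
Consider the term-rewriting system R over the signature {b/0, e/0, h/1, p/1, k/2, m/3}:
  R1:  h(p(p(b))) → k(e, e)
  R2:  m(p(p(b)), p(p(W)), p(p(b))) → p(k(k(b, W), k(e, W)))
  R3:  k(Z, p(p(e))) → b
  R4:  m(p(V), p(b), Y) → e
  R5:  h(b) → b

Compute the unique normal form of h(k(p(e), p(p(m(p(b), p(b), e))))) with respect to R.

1. h(k(p(e), p(p(m(p(b), p(b), e)))))  →  h(k(p(e), p(p(e))))   [R4 at 1.2.1.1]
2. h(k(p(e), p(p(e))))  →  h(b)   [R3 at 1]
3. h(b)  →  b   [R5 at ε]

b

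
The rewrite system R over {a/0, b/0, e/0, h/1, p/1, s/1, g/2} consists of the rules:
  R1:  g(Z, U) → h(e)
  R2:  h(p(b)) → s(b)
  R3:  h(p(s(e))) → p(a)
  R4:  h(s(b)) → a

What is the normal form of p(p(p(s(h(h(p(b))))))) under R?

p(p(p(s(a))))

1. p(p(p(s(h(h(p(b)))))))  →  p(p(p(s(h(s(b))))))   [R2 at 1.1.1.1.1]
2. p(p(p(s(h(s(b))))))  →  p(p(p(s(a))))   [R4 at 1.1.1.1]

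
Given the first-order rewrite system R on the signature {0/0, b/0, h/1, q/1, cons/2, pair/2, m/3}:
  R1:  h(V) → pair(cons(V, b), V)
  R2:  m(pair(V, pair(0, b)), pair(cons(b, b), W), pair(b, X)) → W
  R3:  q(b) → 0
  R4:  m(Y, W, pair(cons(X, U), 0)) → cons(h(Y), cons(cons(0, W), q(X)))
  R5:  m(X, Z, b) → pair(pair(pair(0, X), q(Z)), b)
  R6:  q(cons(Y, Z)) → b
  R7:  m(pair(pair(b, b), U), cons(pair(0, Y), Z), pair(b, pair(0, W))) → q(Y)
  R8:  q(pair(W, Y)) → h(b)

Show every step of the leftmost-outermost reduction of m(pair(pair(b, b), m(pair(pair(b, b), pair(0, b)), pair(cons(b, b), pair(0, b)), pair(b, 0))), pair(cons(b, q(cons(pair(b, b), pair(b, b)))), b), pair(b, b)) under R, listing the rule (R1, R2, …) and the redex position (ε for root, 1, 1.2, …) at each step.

b

1. m(pair(pair(b, b), m(pair(pair(b, b), pair(0, b)), pair(cons(b, b), pair(0, b)), pair(b, 0))), pair(cons(b, q(cons(pair(b, b), pair(b, b)))), b), pair(b, b))  →  m(pair(pair(b, b), pair(0, b)), pair(cons(b, q(cons(pair(b, b), pair(b, b)))), b), pair(b, b))   [R2 at 1.2]
2. m(pair(pair(b, b), pair(0, b)), pair(cons(b, q(cons(pair(b, b), pair(b, b)))), b), pair(b, b))  →  m(pair(pair(b, b), pair(0, b)), pair(cons(b, b), b), pair(b, b))   [R6 at 2.1.2]
3. m(pair(pair(b, b), pair(0, b)), pair(cons(b, b), b), pair(b, b))  →  b   [R2 at ε]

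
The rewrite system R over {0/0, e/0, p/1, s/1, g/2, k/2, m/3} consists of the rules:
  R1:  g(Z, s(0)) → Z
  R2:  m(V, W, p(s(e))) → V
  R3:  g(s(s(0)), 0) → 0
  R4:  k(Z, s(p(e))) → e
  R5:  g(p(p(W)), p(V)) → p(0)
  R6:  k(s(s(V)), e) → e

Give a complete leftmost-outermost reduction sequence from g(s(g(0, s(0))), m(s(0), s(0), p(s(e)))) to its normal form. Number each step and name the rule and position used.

s(0)

1. g(s(g(0, s(0))), m(s(0), s(0), p(s(e))))  →  g(s(0), m(s(0), s(0), p(s(e))))   [R1 at 1.1]
2. g(s(0), m(s(0), s(0), p(s(e))))  →  g(s(0), s(0))   [R2 at 2]
3. g(s(0), s(0))  →  s(0)   [R1 at ε]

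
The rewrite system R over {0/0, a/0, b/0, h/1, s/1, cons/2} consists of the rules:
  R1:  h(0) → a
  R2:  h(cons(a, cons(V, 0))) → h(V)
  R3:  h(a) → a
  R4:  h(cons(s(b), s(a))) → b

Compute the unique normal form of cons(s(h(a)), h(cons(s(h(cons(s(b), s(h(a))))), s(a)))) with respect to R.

cons(s(a), b)

1. cons(s(h(a)), h(cons(s(h(cons(s(b), s(h(a))))), s(a))))  →  cons(s(a), h(cons(s(h(cons(s(b), s(h(a))))), s(a))))   [R3 at 1.1]
2. cons(s(a), h(cons(s(h(cons(s(b), s(h(a))))), s(a))))  →  cons(s(a), h(cons(s(h(cons(s(b), s(a)))), s(a))))   [R3 at 2.1.1.1.1.2.1]
3. cons(s(a), h(cons(s(h(cons(s(b), s(a)))), s(a))))  →  cons(s(a), h(cons(s(b), s(a))))   [R4 at 2.1.1.1]
4. cons(s(a), h(cons(s(b), s(a))))  →  cons(s(a), b)   [R4 at 2]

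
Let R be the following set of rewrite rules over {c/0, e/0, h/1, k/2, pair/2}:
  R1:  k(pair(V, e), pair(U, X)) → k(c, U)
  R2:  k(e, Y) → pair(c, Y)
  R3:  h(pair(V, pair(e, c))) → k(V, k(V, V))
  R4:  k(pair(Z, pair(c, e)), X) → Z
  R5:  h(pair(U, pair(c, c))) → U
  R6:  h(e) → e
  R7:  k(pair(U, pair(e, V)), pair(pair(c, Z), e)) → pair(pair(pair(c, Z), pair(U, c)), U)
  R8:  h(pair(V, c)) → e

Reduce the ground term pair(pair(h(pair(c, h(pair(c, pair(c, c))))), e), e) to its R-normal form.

pair(pair(e, e), e)

1. pair(pair(h(pair(c, h(pair(c, pair(c, c))))), e), e)  →  pair(pair(h(pair(c, c)), e), e)   [R5 at 1.1.1.2]
2. pair(pair(h(pair(c, c)), e), e)  →  pair(pair(e, e), e)   [R8 at 1.1]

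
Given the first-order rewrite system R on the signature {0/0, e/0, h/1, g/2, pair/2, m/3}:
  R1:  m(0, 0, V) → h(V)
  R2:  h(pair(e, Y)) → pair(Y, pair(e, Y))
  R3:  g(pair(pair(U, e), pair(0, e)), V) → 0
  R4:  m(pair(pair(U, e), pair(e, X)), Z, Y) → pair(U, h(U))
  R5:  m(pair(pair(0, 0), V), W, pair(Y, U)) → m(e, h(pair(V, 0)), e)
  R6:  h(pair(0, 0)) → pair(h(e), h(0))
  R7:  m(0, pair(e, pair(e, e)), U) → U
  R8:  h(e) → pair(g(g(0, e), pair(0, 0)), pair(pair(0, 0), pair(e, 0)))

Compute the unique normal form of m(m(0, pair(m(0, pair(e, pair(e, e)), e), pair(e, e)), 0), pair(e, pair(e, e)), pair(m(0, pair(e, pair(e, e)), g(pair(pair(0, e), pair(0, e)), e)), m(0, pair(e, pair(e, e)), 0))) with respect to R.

pair(0, 0)

1. m(m(0, pair(m(0, pair(e, pair(e, e)), e), pair(e, e)), 0), pair(e, pair(e, e)), pair(m(0, pair(e, pair(e, e)), g(pair(pair(0, e), pair(0, e)), e)), m(0, pair(e, pair(e, e)), 0)))  →  m(m(0, pair(e, pair(e, e)), 0), pair(e, pair(e, e)), pair(m(0, pair(e, pair(e, e)), g(pair(pair(0, e), pair(0, e)), e)), m(0, pair(e, pair(e, e)), 0)))   [R7 at 1.2.1]
2. m(m(0, pair(e, pair(e, e)), 0), pair(e, pair(e, e)), pair(m(0, pair(e, pair(e, e)), g(pair(pair(0, e), pair(0, e)), e)), m(0, pair(e, pair(e, e)), 0)))  →  m(0, pair(e, pair(e, e)), pair(m(0, pair(e, pair(e, e)), g(pair(pair(0, e), pair(0, e)), e)), m(0, pair(e, pair(e, e)), 0)))   [R7 at 1]
3. m(0, pair(e, pair(e, e)), pair(m(0, pair(e, pair(e, e)), g(pair(pair(0, e), pair(0, e)), e)), m(0, pair(e, pair(e, e)), 0)))  →  pair(m(0, pair(e, pair(e, e)), g(pair(pair(0, e), pair(0, e)), e)), m(0, pair(e, pair(e, e)), 0))   [R7 at ε]
4. pair(m(0, pair(e, pair(e, e)), g(pair(pair(0, e), pair(0, e)), e)), m(0, pair(e, pair(e, e)), 0))  →  pair(g(pair(pair(0, e), pair(0, e)), e), m(0, pair(e, pair(e, e)), 0))   [R7 at 1]
5. pair(g(pair(pair(0, e), pair(0, e)), e), m(0, pair(e, pair(e, e)), 0))  →  pair(0, m(0, pair(e, pair(e, e)), 0))   [R3 at 1]
6. pair(0, m(0, pair(e, pair(e, e)), 0))  →  pair(0, 0)   [R7 at 2]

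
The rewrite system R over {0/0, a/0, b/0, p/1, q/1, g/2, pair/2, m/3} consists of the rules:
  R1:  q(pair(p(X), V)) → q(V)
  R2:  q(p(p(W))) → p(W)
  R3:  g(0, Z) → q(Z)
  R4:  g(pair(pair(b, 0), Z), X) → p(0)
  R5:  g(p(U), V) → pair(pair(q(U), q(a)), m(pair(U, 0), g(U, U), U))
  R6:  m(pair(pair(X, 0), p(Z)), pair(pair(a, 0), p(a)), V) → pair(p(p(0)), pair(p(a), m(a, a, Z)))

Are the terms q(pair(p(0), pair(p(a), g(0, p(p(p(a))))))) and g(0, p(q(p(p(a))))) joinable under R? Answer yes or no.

Reduce t₁ = q(pair(p(0), pair(p(a), g(0, p(p(p(a))))))):
1. q(pair(p(0), pair(p(a), g(0, p(p(p(a)))))))  →  q(pair(p(a), g(0, p(p(p(a))))))   [R1 at ε]
2. q(pair(p(a), g(0, p(p(p(a))))))  →  q(g(0, p(p(p(a)))))   [R1 at ε]
3. q(g(0, p(p(p(a)))))  →  q(q(p(p(p(a)))))   [R3 at 1]
4. q(q(p(p(p(a)))))  →  q(p(p(a)))   [R2 at 1]
5. q(p(p(a)))  →  p(a)   [R2 at ε]

Reduce t₂ = g(0, p(q(p(p(a))))):
1. g(0, p(q(p(p(a)))))  →  q(p(q(p(p(a)))))   [R3 at ε]
2. q(p(q(p(p(a)))))  →  q(p(p(a)))   [R2 at 1.1]
3. q(p(p(a)))  →  p(a)   [R2 at ε]

yes — NF(t₁) = p(a), NF(t₂) = p(a)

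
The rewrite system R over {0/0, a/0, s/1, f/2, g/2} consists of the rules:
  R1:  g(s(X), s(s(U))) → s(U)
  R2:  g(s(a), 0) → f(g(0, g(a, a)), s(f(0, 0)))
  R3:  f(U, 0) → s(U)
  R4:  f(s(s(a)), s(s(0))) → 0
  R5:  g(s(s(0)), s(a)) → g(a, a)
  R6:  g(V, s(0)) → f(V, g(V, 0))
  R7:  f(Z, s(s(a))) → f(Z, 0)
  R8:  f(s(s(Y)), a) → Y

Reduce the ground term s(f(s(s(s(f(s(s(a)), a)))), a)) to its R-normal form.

s(s(a))

1. s(f(s(s(s(f(s(s(a)), a)))), a))  →  s(s(f(s(s(a)), a)))   [R8 at 1]
2. s(s(f(s(s(a)), a)))  →  s(s(a))   [R8 at 1.1]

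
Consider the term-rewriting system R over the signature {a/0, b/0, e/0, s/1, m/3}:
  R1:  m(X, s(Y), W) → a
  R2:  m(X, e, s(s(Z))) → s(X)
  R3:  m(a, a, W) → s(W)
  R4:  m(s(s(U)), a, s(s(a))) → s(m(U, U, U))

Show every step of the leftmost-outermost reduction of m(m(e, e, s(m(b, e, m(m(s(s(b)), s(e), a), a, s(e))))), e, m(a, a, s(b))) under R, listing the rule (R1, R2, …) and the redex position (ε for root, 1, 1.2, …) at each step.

s(s(e))

1. m(m(e, e, s(m(b, e, m(m(s(s(b)), s(e), a), a, s(e))))), e, m(a, a, s(b)))  →  m(m(e, e, s(m(b, e, m(a, a, s(e))))), e, m(a, a, s(b)))   [R1 at 1.3.1.3.1]
2. m(m(e, e, s(m(b, e, m(a, a, s(e))))), e, m(a, a, s(b)))  →  m(m(e, e, s(m(b, e, s(s(e))))), e, m(a, a, s(b)))   [R3 at 1.3.1.3]
3. m(m(e, e, s(m(b, e, s(s(e))))), e, m(a, a, s(b)))  →  m(m(e, e, s(s(b))), e, m(a, a, s(b)))   [R2 at 1.3.1]
4. m(m(e, e, s(s(b))), e, m(a, a, s(b)))  →  m(s(e), e, m(a, a, s(b)))   [R2 at 1]
5. m(s(e), e, m(a, a, s(b)))  →  m(s(e), e, s(s(b)))   [R3 at 3]
6. m(s(e), e, s(s(b)))  →  s(s(e))   [R2 at ε]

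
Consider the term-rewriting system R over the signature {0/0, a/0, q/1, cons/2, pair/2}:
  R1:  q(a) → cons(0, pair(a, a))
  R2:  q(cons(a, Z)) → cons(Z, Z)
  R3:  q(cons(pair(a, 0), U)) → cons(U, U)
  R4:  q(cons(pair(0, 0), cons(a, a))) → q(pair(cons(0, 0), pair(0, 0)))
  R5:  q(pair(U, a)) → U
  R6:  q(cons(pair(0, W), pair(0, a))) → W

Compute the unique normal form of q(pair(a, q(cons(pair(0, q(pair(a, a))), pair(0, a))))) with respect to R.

1. q(pair(a, q(cons(pair(0, q(pair(a, a))), pair(0, a)))))  →  q(pair(a, q(pair(a, a))))   [R6 at 1.2]
2. q(pair(a, q(pair(a, a))))  →  q(pair(a, a))   [R5 at 1.2]
3. q(pair(a, a))  →  a   [R5 at ε]

a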